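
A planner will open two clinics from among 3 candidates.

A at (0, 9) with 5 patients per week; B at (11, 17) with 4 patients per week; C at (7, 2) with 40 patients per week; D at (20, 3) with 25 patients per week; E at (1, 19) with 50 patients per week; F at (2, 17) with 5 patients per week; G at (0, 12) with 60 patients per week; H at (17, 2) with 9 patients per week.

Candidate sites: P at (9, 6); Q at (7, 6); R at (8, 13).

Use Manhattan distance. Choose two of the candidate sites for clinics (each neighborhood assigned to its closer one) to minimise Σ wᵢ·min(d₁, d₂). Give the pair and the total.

{Q, R}, total 2004

Evaluate every pair (each demand assigned to the nearer of the two):
  {Q, R}: total = 2004
  {P, R}: total = 2026
  {P, Q}: total = 2530
Best pair: {Q, R} with total 2004.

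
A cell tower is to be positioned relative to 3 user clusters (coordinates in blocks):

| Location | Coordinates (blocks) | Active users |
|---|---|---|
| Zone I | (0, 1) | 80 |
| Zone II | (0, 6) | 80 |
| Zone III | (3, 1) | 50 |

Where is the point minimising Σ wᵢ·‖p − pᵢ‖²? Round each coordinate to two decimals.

(0.71, 2.90)

The minimiser of Σwᵢ‖p−pᵢ‖² is the weighted centroid p* = (Σwᵢpᵢ)/(Σwᵢ).
Σwᵢ = 210.
Σwᵢxᵢ = 80·0 + 80·0 + 50·3 = 150.
Σwᵢyᵢ = 80·1 + 80·6 + 50·1 = 610.
x* = 150/210 = 0.71, y* = 610/210 = 2.90.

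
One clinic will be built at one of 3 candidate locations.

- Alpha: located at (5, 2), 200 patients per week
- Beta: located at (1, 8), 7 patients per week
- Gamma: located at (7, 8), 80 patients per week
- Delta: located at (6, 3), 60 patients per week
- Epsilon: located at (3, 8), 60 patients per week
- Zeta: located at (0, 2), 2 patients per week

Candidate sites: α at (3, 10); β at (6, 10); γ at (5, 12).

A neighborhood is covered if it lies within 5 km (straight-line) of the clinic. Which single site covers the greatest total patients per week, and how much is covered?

Coverage radius r = 5 km; a point is covered iff (Δx)²+(Δy)² ≤ 5² = 25.
  α (3, 10): covers {Beta, Gamma, Epsilon} → 147
  β (6, 10): covers {Gamma, Epsilon} → 140
  γ (5, 12): covers {Gamma, Epsilon} → 140
Maximum coverage at α: 147 patients per week.

α, covering 147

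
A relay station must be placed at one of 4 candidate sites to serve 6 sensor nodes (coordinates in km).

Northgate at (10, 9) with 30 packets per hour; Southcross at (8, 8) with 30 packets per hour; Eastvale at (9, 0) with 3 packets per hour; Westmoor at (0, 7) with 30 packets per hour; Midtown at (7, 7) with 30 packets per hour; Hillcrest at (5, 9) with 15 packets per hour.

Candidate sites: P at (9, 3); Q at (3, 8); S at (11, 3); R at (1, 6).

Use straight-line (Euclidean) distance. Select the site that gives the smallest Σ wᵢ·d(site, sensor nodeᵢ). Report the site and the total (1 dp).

Total weighted distance at each candidate:
  P (9, 3): total = 882.2
  Q (3, 8): total = 644.2
  S (11, 3): total = 1016.4
  R (1, 6): total = 832.9
Minimum is at Q with total 644.2 km.

Q, total 644.2 km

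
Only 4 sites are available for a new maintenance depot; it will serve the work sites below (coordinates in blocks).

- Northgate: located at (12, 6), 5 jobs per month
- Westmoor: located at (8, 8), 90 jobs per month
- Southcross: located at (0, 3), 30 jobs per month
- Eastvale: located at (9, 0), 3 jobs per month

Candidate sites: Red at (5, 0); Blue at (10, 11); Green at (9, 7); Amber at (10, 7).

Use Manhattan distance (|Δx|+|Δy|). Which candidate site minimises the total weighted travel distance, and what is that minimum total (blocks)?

Green, total 611 blocks

Total weighted distance at each candidate:
  Red (5, 0): total = 1307
  Blue (10, 11): total = 1061
  Green (9, 7): total = 611
  Amber (10, 7): total = 729
Minimum is at Green with total 611 blocks.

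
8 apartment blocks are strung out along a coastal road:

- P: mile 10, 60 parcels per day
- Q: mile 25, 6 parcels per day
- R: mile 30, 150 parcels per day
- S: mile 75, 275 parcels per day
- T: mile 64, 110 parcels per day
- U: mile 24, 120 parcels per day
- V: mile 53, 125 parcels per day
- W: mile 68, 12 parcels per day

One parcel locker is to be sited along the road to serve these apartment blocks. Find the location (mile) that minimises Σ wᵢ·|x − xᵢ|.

For a sum of weighted absolute distances on a line, the optimum is the weighted median (not the mean). Total weight W = 858; half-weight = 429.
Sort by position and accumulate weight:
  mile 10 (P, w=60) → cum 60
  mile 24 (U, w=120) → cum 180
  mile 25 (Q, w=6) → cum 186
  mile 30 (R, w=150) → cum 336
  mile 53 (V, w=125) → cum 461  ≥ 429 → median here
  mile 64 (T, w=110) → cum 571
  mile 68 (W, w=12) → cum 583
  mile 75 (S, w=275) → cum 858
Optimal location: mile 53.

x = 53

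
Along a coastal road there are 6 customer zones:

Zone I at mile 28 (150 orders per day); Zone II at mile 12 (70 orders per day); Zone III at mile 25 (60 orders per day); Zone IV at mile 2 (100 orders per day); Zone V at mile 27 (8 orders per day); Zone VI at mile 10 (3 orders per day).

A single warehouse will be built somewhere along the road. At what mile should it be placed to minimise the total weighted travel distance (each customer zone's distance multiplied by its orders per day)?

For a sum of weighted absolute distances on a line, the optimum is the weighted median (not the mean). Total weight W = 391; half-weight = 195.5.
Sort by position and accumulate weight:
  mile 2 (Zone IV, w=100) → cum 100
  mile 10 (Zone VI, w=3) → cum 103
  mile 12 (Zone II, w=70) → cum 173
  mile 25 (Zone III, w=60) → cum 233  ≥ 195.5 → median here
  mile 27 (Zone V, w=8) → cum 241
  mile 28 (Zone I, w=150) → cum 391
Optimal location: mile 25.

x = 25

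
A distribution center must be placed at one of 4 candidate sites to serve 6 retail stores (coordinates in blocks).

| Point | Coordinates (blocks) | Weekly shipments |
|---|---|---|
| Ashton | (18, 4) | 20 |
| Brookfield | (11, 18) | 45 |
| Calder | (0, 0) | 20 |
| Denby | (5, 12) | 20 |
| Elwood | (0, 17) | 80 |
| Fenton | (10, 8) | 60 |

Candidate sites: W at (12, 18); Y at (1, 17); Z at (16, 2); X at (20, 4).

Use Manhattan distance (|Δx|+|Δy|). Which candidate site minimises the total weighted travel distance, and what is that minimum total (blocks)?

Total weighted distance at each candidate:
  W (12, 18): total = 3065
  Y (1, 17): total = 2795
  Z (16, 2): total = 5005
  X (20, 4): total = 5495
Minimum is at Y with total 2795 blocks.

Y, total 2795 blocks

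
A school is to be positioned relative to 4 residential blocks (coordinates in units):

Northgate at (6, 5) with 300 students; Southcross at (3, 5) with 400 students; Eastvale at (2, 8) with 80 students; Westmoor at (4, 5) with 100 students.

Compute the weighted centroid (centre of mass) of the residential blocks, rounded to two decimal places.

(4.05, 5.27)

The minimiser of Σwᵢ‖p−pᵢ‖² is the weighted centroid p* = (Σwᵢpᵢ)/(Σwᵢ).
Σwᵢ = 880.
Σwᵢxᵢ = 300·6 + 400·3 + 80·2 + 100·4 = 3560.
Σwᵢyᵢ = 300·5 + 400·5 + 80·8 + 100·5 = 4640.
x* = 3560/880 = 4.05, y* = 4640/880 = 5.27.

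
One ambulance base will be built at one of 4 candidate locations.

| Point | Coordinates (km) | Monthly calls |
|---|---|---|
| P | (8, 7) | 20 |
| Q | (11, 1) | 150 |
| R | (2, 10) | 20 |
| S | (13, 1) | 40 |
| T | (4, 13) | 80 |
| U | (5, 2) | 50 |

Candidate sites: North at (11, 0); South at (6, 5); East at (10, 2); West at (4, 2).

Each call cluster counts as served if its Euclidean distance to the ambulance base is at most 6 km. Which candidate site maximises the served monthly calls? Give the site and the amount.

Coverage radius r = 6 km; a point is covered iff (Δx)²+(Δy)² ≤ 6² = 36.
  North (11, 0): covers {Q, S} → 190
  South (6, 5): covers {P, U} → 70
  East (10, 2): covers {P, Q, S, U} → 260
  West (4, 2): covers {U} → 50
Maximum coverage at East: 260 monthly calls.

East, covering 260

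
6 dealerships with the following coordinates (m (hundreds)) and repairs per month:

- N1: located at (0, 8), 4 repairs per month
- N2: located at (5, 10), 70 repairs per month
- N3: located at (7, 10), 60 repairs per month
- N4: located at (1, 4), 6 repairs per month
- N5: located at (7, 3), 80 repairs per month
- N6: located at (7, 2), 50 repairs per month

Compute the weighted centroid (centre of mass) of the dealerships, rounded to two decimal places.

(6.24, 6.28)

The minimiser of Σwᵢ‖p−pᵢ‖² is the weighted centroid p* = (Σwᵢpᵢ)/(Σwᵢ).
Σwᵢ = 270.
Σwᵢxᵢ = 4·0 + 70·5 + 60·7 + 6·1 + 80·7 + 50·7 = 1686.
Σwᵢyᵢ = 4·8 + 70·10 + 60·10 + 6·4 + 80·3 + 50·2 = 1696.
x* = 1686/270 = 6.24, y* = 1696/270 = 6.28.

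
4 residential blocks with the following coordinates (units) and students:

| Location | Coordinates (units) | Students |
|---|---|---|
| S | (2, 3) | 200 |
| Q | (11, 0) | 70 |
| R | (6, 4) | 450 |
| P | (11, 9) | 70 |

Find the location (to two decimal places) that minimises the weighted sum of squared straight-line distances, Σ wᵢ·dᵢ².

(5.87, 3.84)

The minimiser of Σwᵢ‖p−pᵢ‖² is the weighted centroid p* = (Σwᵢpᵢ)/(Σwᵢ).
Σwᵢ = 790.
Σwᵢxᵢ = 200·2 + 70·11 + 450·6 + 70·11 = 4640.
Σwᵢyᵢ = 200·3 + 70·0 + 450·4 + 70·9 = 3030.
x* = 4640/790 = 5.87, y* = 3030/790 = 3.84.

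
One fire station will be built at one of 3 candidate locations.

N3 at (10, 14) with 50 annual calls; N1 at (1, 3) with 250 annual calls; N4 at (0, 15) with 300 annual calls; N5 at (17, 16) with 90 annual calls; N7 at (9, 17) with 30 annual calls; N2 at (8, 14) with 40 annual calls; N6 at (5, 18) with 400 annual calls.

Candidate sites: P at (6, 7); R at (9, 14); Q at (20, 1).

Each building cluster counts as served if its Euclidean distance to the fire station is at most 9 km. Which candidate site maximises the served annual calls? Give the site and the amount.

Coverage radius r = 9 km; a point is covered iff (Δx)²+(Δy)² ≤ 9² = 81.
  P (6, 7): covers {N3, N1, N2} → 340
  R (9, 14): covers {N3, N5, N7, N2, N6} → 610
  Q (20, 1): covers {none} → 0
Maximum coverage at R: 610 annual calls.

R, covering 610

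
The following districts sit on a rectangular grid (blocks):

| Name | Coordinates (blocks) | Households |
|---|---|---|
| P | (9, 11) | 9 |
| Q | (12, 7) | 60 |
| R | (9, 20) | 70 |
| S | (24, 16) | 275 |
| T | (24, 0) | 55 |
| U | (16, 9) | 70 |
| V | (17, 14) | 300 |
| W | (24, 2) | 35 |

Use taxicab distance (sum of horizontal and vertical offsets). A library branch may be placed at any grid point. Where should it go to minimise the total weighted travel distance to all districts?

(17, 14)

Manhattan distance separates: Σwᵢ(|x−xᵢ|+|y−yᵢ|) = Σwᵢ|x−xᵢ| + Σwᵢ|y−yᵢ|, so x and y are optimised independently as 1-D weighted medians.
Total weight W = 874; half = 437.
x-coordinate, sorted with cumulative weight:
  x=9 (P, w=9) cum 9
  x=9 (R, w=70) cum 79
  x=12 (Q, w=60) cum 139
  x=16 (U, w=70) cum 209
  x=17 (V, w=300) cum 509  ← median
  x=24 (S, w=275) cum 784
  x=24 (T, w=55) cum 839
  x=24 (W, w=35) cum 874
⇒ x* = 17
y-coordinate, sorted with cumulative weight:
  y=0 (T, w=55) cum 55
  y=2 (W, w=35) cum 90
  y=7 (Q, w=60) cum 150
  y=9 (U, w=70) cum 220
  y=11 (P, w=9) cum 229
  y=14 (V, w=300) cum 529  ← median
  y=16 (S, w=275) cum 804
  y=20 (R, w=70) cum 874
⇒ y* = 14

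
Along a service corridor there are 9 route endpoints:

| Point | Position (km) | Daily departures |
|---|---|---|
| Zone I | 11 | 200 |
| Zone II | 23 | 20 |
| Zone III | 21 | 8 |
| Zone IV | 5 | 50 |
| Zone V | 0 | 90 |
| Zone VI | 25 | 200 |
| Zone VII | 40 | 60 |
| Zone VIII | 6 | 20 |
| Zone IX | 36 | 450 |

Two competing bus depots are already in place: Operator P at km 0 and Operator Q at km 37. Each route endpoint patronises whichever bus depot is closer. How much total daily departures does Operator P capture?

360

The indifferent point is the midpoint (0+37)/2 = 18.5; route endpoints left of it (closer to Operator P at 0) go to Operator P, those right go to Operator Q.
  Zone V at 0 (w=90) → Operator P
  Zone IV at 5 (w=50) → Operator P
  Zone VIII at 6 (w=20) → Operator P
  Zone I at 11 (w=200) → Operator P
  Zone III at 21 (w=8) → Operator Q
  Zone II at 23 (w=20) → Operator Q
  Zone VI at 25 (w=200) → Operator Q
  Zone IX at 36 (w=450) → Operator Q
  Zone VII at 40 (w=60) → Operator Q
Operator P captures 360; Operator Q captures 738.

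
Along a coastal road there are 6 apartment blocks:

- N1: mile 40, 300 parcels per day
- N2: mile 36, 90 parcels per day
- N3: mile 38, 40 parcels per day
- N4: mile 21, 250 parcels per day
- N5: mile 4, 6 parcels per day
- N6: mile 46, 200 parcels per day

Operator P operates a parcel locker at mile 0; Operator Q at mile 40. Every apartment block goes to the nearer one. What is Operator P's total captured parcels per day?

6

The indifferent point is the midpoint (0+40)/2 = 20; apartment blocks left of it (closer to Operator P at 0) go to Operator P, those right go to Operator Q.
  N5 at 4 (w=6) → Operator P
  N4 at 21 (w=250) → Operator Q
  N2 at 36 (w=90) → Operator Q
  N3 at 38 (w=40) → Operator Q
  N1 at 40 (w=300) → Operator Q
  N6 at 46 (w=200) → Operator Q
Operator P captures 6; Operator Q captures 880.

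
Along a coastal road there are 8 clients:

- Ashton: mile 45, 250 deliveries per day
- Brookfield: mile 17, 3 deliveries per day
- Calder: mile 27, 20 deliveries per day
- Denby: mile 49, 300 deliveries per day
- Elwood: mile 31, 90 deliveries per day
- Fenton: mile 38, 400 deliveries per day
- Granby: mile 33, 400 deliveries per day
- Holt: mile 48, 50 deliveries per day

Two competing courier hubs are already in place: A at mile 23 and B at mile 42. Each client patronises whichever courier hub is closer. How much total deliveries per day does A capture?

113

The indifferent point is the midpoint (23+42)/2 = 32.5; clients left of it (closer to A at 23) go to A, those right go to B.
  Brookfield at 17 (w=3) → A
  Calder at 27 (w=20) → A
  Elwood at 31 (w=90) → A
  Granby at 33 (w=400) → B
  Fenton at 38 (w=400) → B
  Ashton at 45 (w=250) → B
  Holt at 48 (w=50) → B
  Denby at 49 (w=300) → B
A captures 113; B captures 1400.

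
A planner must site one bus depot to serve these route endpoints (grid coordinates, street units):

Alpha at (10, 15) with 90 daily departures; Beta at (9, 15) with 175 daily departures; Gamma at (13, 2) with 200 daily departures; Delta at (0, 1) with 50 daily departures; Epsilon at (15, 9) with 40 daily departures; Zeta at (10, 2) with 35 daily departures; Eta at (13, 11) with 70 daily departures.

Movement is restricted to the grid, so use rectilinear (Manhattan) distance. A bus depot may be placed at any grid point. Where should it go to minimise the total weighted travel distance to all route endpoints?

Manhattan distance separates: Σwᵢ(|x−xᵢ|+|y−yᵢ|) = Σwᵢ|x−xᵢ| + Σwᵢ|y−yᵢ|, so x and y are optimised independently as 1-D weighted medians.
Total weight W = 660; half = 330.
x-coordinate, sorted with cumulative weight:
  x=0 (Delta, w=50) cum 50
  x=9 (Beta, w=175) cum 225
  x=10 (Alpha, w=90) cum 315
  x=10 (Zeta, w=35) cum 350  ← median
  x=13 (Gamma, w=200) cum 550
  x=13 (Eta, w=70) cum 620
  x=15 (Epsilon, w=40) cum 660
⇒ x* = 10
y-coordinate, sorted with cumulative weight:
  y=1 (Delta, w=50) cum 50
  y=2 (Gamma, w=200) cum 250
  y=2 (Zeta, w=35) cum 285
  y=9 (Epsilon, w=40) cum 325
  y=11 (Eta, w=70) cum 395  ← median
  y=15 (Alpha, w=90) cum 485
  y=15 (Beta, w=175) cum 660
⇒ y* = 11

(10, 11)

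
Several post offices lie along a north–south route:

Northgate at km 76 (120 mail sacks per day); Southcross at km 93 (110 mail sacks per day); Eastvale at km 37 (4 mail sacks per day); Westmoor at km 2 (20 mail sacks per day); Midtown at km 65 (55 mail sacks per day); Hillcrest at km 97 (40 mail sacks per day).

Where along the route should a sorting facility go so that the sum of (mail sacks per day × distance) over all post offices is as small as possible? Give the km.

x = 76

For a sum of weighted absolute distances on a line, the optimum is the weighted median (not the mean). Total weight W = 349; half-weight = 174.5.
Sort by position and accumulate weight:
  km 2 (Westmoor, w=20) → cum 20
  km 37 (Eastvale, w=4) → cum 24
  km 65 (Midtown, w=55) → cum 79
  km 76 (Northgate, w=120) → cum 199  ≥ 174.5 → median here
  km 93 (Southcross, w=110) → cum 309
  km 97 (Hillcrest, w=40) → cum 349
Optimal location: km 76.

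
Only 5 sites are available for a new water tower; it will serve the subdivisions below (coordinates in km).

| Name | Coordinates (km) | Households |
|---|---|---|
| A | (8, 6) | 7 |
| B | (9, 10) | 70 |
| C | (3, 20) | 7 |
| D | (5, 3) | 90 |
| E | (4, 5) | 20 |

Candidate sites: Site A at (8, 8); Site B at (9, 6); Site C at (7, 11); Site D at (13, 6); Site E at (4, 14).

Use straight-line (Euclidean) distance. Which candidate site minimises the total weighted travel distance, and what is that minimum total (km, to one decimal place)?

Total weighted distance at each candidate:
  Site A (8, 8): total = 886.3
  Site B (9, 6): total = 945.6
  Site C (7, 11): total = 1137.5
  Site D (13, 6): total = 1501.5
  Site E (4, 14): total = 1727.5
Minimum is at Site A with total 886.3 km.

Site A, total 886.3 km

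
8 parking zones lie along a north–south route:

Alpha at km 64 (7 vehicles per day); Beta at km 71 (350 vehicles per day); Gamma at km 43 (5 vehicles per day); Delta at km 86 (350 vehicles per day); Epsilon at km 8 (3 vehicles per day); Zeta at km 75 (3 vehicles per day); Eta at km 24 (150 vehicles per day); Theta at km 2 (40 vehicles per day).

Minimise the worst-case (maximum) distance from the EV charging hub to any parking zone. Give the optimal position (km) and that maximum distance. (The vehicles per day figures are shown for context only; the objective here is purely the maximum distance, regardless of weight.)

location 44, max distance 42

The 1-center on a line is the midpoint of the two extreme points: leftmost at 2, rightmost at 86.
Optimal location = (2 + 86)/2 = 44; maximum distance = (86 − 2)/2 = 42.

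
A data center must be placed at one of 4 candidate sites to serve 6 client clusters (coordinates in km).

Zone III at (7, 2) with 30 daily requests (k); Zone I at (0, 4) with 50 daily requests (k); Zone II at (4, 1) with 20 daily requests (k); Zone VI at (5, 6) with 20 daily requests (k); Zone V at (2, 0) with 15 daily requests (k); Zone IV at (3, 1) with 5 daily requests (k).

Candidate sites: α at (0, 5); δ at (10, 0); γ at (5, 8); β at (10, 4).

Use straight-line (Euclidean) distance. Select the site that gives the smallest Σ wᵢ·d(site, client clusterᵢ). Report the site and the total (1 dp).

Total weighted distance at each candidate:
  α (0, 5): total = 599.4
  δ (10, 0): total = 1079.9
  γ (5, 8): total = 855.9
  β (10, 4): total = 1022.3
Minimum is at α with total 599.4 km.

α, total 599.4 km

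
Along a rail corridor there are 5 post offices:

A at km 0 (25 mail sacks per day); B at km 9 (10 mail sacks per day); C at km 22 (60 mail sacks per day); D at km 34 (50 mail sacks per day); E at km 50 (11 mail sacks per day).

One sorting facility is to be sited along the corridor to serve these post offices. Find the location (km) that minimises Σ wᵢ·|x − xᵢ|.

x = 22

For a sum of weighted absolute distances on a line, the optimum is the weighted median (not the mean). Total weight W = 156; half-weight = 78.
Sort by position and accumulate weight:
  km 0 (A, w=25) → cum 25
  km 9 (B, w=10) → cum 35
  km 22 (C, w=60) → cum 95  ≥ 78 → median here
  km 34 (D, w=50) → cum 145
  km 50 (E, w=11) → cum 156
Optimal location: km 22.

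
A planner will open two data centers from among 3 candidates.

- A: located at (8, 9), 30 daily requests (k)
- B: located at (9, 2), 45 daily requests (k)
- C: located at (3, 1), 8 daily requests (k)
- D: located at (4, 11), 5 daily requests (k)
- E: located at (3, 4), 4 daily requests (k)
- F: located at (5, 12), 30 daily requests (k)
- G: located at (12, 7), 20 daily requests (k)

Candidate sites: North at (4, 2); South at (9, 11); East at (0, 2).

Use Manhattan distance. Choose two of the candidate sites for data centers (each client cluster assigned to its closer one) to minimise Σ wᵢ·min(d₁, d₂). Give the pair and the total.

Evaluate every pair (each demand assigned to the nearer of the two):
  {North, South}: total = 658
  {South, East}: total = 862
  {North, East}: total = 1218
Best pair: {North, South} with total 658.

{North, South}, total 658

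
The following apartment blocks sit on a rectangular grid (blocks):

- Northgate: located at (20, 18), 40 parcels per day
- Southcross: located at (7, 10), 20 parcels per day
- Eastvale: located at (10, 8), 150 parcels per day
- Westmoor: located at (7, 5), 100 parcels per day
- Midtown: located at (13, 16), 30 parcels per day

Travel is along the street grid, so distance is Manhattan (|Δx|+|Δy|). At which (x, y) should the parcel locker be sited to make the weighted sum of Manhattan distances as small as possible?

Manhattan distance separates: Σwᵢ(|x−xᵢ|+|y−yᵢ|) = Σwᵢ|x−xᵢ| + Σwᵢ|y−yᵢ|, so x and y are optimised independently as 1-D weighted medians.
Total weight W = 340; half = 170.
x-coordinate, sorted with cumulative weight:
  x=7 (Southcross, w=20) cum 20
  x=7 (Westmoor, w=100) cum 120
  x=10 (Eastvale, w=150) cum 270  ← median
  x=13 (Midtown, w=30) cum 300
  x=20 (Northgate, w=40) cum 340
⇒ x* = 10
y-coordinate, sorted with cumulative weight:
  y=5 (Westmoor, w=100) cum 100
  y=8 (Eastvale, w=150) cum 250  ← median
  y=10 (Southcross, w=20) cum 270
  y=16 (Midtown, w=30) cum 300
  y=18 (Northgate, w=40) cum 340
⇒ y* = 8

(10, 8)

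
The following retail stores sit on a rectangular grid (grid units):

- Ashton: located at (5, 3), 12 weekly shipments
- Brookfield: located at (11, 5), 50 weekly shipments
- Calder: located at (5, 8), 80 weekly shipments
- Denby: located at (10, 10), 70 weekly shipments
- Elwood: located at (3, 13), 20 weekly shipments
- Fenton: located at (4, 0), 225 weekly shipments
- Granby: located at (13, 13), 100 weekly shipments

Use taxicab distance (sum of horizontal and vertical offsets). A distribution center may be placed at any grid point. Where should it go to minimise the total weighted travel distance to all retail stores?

Manhattan distance separates: Σwᵢ(|x−xᵢ|+|y−yᵢ|) = Σwᵢ|x−xᵢ| + Σwᵢ|y−yᵢ|, so x and y are optimised independently as 1-D weighted medians.
Total weight W = 557; half = 278.5.
x-coordinate, sorted with cumulative weight:
  x=3 (Elwood, w=20) cum 20
  x=4 (Fenton, w=225) cum 245
  x=5 (Ashton, w=12) cum 257
  x=5 (Calder, w=80) cum 337  ← median
  x=10 (Denby, w=70) cum 407
  x=11 (Brookfield, w=50) cum 457
  x=13 (Granby, w=100) cum 557
⇒ x* = 5
y-coordinate, sorted with cumulative weight:
  y=0 (Fenton, w=225) cum 225
  y=3 (Ashton, w=12) cum 237
  y=5 (Brookfield, w=50) cum 287  ← median
  y=8 (Calder, w=80) cum 367
  y=10 (Denby, w=70) cum 437
  y=13 (Elwood, w=20) cum 457
  y=13 (Granby, w=100) cum 557
⇒ y* = 5

(5, 5)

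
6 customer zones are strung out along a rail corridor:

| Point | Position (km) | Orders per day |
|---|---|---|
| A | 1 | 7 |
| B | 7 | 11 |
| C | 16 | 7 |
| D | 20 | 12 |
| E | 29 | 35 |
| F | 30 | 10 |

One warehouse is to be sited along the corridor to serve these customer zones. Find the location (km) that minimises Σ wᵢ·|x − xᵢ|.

For a sum of weighted absolute distances on a line, the optimum is the weighted median (not the mean). Total weight W = 82; half-weight = 41.
Sort by position and accumulate weight:
  km 1 (A, w=7) → cum 7
  km 7 (B, w=11) → cum 18
  km 16 (C, w=7) → cum 25
  km 20 (D, w=12) → cum 37
  km 29 (E, w=35) → cum 72  ≥ 41 → median here
  km 30 (F, w=10) → cum 82
Optimal location: km 29.

x = 29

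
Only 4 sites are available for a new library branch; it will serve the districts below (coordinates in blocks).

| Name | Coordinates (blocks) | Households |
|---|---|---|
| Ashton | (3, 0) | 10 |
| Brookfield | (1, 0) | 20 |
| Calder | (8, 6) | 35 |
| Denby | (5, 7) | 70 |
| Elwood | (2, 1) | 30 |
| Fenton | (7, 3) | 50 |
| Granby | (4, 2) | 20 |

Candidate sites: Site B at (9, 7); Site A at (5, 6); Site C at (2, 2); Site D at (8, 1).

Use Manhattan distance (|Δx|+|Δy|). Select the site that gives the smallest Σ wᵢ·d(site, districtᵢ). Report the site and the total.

Site A, total 1045 blocks

Total weighted distance at each candidate:
  Site B (9, 7): total = 1670
  Site A (5, 6): total = 1045
  Site C (2, 2): total = 1370
  Site D (8, 1): total = 1455
Minimum is at Site A with total 1045 blocks.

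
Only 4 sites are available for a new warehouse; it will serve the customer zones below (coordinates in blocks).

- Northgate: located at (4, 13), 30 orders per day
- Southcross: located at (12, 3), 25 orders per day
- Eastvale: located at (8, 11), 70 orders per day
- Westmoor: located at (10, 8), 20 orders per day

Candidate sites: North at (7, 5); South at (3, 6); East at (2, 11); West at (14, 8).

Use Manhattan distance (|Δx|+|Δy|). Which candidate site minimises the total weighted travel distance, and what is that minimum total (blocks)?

North, total 1115 blocks

Total weighted distance at each candidate:
  North (7, 5): total = 1115
  South (3, 6): total = 1420
  East (2, 11): total = 1210
  West (14, 8): total = 1335
Minimum is at North with total 1115 blocks.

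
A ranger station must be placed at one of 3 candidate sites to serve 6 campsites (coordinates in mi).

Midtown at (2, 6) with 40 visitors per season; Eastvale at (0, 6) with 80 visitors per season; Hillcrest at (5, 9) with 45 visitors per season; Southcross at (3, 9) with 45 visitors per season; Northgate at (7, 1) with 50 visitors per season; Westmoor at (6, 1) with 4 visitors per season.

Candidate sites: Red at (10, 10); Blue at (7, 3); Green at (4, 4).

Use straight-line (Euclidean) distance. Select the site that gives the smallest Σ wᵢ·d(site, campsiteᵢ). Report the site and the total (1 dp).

Green, total 1156.4 mi

Total weighted distance at each candidate:
  Red (10, 10): total = 2280.8
  Blue (7, 3): total = 1560.5
  Green (4, 4): total = 1156.4
Minimum is at Green with total 1156.4 mi.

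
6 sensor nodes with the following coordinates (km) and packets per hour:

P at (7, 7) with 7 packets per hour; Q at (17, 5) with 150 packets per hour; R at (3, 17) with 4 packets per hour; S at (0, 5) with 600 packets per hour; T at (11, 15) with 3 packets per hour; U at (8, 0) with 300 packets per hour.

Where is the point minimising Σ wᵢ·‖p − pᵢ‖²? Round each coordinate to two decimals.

The minimiser of Σwᵢ‖p−pᵢ‖² is the weighted centroid p* = (Σwᵢpᵢ)/(Σwᵢ).
Σwᵢ = 1064.
Σwᵢxᵢ = 7·7 + 150·17 + 4·3 + 600·0 + 3·11 + 300·8 = 5044.
Σwᵢyᵢ = 7·7 + 150·5 + 4·17 + 600·5 + 3·15 + 300·0 = 3912.
x* = 5044/1064 = 4.74, y* = 3912/1064 = 3.68.

(4.74, 3.68)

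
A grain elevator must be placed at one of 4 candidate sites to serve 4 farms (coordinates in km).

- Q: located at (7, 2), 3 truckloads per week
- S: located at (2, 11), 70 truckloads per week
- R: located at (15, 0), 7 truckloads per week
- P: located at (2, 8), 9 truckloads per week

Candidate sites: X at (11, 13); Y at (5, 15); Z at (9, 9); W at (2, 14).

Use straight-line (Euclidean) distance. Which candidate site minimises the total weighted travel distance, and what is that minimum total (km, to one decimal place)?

W, total 436.7 km

Total weighted distance at each candidate:
  X (11, 13): total = 868.4
  Y (5, 15): total = 584.2
  Z (9, 9): total = 670.8
  W (2, 14): total = 436.7
Minimum is at W with total 436.7 km.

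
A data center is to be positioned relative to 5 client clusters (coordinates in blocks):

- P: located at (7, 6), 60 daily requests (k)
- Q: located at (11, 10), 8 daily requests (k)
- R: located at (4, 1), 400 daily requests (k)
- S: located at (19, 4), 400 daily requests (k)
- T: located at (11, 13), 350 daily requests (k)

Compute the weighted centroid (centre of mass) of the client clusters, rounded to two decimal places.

The minimiser of Σwᵢ‖p−pᵢ‖² is the weighted centroid p* = (Σwᵢpᵢ)/(Σwᵢ).
Σwᵢ = 1218.
Σwᵢxᵢ = 60·7 + 8·11 + 400·4 + 400·19 + 350·11 = 13558.
Σwᵢyᵢ = 60·6 + 8·10 + 400·1 + 400·4 + 350·13 = 6990.
x* = 13558/1218 = 11.13, y* = 6990/1218 = 5.74.

(11.13, 5.74)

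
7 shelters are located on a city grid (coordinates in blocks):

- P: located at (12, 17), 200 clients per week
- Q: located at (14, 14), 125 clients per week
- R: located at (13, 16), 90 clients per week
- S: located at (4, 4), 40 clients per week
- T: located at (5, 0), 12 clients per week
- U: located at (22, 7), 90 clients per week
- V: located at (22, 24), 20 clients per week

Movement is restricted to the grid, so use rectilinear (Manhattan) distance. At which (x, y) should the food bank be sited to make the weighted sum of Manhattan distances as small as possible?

(13, 16)

Manhattan distance separates: Σwᵢ(|x−xᵢ|+|y−yᵢ|) = Σwᵢ|x−xᵢ| + Σwᵢ|y−yᵢ|, so x and y are optimised independently as 1-D weighted medians.
Total weight W = 577; half = 288.5.
x-coordinate, sorted with cumulative weight:
  x=4 (S, w=40) cum 40
  x=5 (T, w=12) cum 52
  x=12 (P, w=200) cum 252
  x=13 (R, w=90) cum 342  ← median
  x=14 (Q, w=125) cum 467
  x=22 (U, w=90) cum 557
  x=22 (V, w=20) cum 577
⇒ x* = 13
y-coordinate, sorted with cumulative weight:
  y=0 (T, w=12) cum 12
  y=4 (S, w=40) cum 52
  y=7 (U, w=90) cum 142
  y=14 (Q, w=125) cum 267
  y=16 (R, w=90) cum 357  ← median
  y=17 (P, w=200) cum 557
  y=24 (V, w=20) cum 577
⇒ y* = 16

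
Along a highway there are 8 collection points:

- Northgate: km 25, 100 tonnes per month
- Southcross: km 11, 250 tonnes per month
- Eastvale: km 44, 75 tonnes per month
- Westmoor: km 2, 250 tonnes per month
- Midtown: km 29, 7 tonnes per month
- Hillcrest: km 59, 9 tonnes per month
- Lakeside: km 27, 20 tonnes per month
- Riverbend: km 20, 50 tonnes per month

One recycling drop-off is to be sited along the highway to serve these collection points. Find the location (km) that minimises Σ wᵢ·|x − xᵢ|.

For a sum of weighted absolute distances on a line, the optimum is the weighted median (not the mean). Total weight W = 761; half-weight = 380.5.
Sort by position and accumulate weight:
  km 2 (Westmoor, w=250) → cum 250
  km 11 (Southcross, w=250) → cum 500  ≥ 380.5 → median here
  km 20 (Riverbend, w=50) → cum 550
  km 25 (Northgate, w=100) → cum 650
  km 27 (Lakeside, w=20) → cum 670
  km 29 (Midtown, w=7) → cum 677
  km 44 (Eastvale, w=75) → cum 752
  km 59 (Hillcrest, w=9) → cum 761
Optimal location: km 11.

x = 11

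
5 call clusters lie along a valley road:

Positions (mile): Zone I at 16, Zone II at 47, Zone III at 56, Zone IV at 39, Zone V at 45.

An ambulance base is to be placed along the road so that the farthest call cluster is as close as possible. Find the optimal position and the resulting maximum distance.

location 36, max distance 20

The 1-center on a line is the midpoint of the two extreme points: leftmost at 16, rightmost at 56.
Optimal location = (16 + 56)/2 = 36; maximum distance = (56 − 16)/2 = 20.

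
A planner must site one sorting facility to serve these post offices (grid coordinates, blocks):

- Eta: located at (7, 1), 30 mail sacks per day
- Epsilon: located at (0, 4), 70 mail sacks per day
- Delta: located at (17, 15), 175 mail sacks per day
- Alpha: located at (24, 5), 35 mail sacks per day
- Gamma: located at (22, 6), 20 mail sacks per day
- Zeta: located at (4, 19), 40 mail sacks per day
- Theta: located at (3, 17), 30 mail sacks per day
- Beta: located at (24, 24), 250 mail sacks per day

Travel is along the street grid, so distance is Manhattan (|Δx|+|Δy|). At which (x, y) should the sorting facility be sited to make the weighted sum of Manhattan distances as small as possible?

(17, 15)

Manhattan distance separates: Σwᵢ(|x−xᵢ|+|y−yᵢ|) = Σwᵢ|x−xᵢ| + Σwᵢ|y−yᵢ|, so x and y are optimised independently as 1-D weighted medians.
Total weight W = 650; half = 325.
x-coordinate, sorted with cumulative weight:
  x=0 (Epsilon, w=70) cum 70
  x=3 (Theta, w=30) cum 100
  x=4 (Zeta, w=40) cum 140
  x=7 (Eta, w=30) cum 170
  x=17 (Delta, w=175) cum 345  ← median
  x=22 (Gamma, w=20) cum 365
  x=24 (Alpha, w=35) cum 400
  x=24 (Beta, w=250) cum 650
⇒ x* = 17
y-coordinate, sorted with cumulative weight:
  y=1 (Eta, w=30) cum 30
  y=4 (Epsilon, w=70) cum 100
  y=5 (Alpha, w=35) cum 135
  y=6 (Gamma, w=20) cum 155
  y=15 (Delta, w=175) cum 330  ← median
  y=17 (Theta, w=30) cum 360
  y=19 (Zeta, w=40) cum 400
  y=24 (Beta, w=250) cum 650
⇒ y* = 15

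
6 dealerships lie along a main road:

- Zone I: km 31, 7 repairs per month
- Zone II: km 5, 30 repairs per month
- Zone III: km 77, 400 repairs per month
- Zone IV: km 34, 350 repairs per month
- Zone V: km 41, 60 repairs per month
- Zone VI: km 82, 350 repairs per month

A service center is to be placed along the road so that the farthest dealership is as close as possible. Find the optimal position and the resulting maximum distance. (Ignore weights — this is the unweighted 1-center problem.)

location 43.5, max distance 38.5

The 1-center on a line is the midpoint of the two extreme points: leftmost at 5, rightmost at 82.
Optimal location = (5 + 82)/2 = 43.5; maximum distance = (82 − 5)/2 = 38.5.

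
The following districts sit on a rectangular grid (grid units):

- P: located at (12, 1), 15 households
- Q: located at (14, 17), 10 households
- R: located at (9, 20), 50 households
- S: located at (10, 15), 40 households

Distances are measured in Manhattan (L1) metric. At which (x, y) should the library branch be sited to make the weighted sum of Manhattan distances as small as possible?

Manhattan distance separates: Σwᵢ(|x−xᵢ|+|y−yᵢ|) = Σwᵢ|x−xᵢ| + Σwᵢ|y−yᵢ|, so x and y are optimised independently as 1-D weighted medians.
Total weight W = 115; half = 57.5.
x-coordinate, sorted with cumulative weight:
  x=9 (R, w=50) cum 50
  x=10 (S, w=40) cum 90  ← median
  x=12 (P, w=15) cum 105
  x=14 (Q, w=10) cum 115
⇒ x* = 10
y-coordinate, sorted with cumulative weight:
  y=1 (P, w=15) cum 15
  y=15 (S, w=40) cum 55
  y=17 (Q, w=10) cum 65  ← median
  y=20 (R, w=50) cum 115
⇒ y* = 17

(10, 17)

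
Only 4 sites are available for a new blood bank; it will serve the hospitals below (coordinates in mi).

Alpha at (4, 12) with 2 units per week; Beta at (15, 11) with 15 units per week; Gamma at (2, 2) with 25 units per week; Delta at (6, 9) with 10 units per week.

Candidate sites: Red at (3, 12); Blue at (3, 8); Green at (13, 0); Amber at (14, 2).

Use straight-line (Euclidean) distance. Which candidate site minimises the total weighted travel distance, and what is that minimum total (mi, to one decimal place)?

Blue, total 377.5 mi

Total weighted distance at each candidate:
  Red (3, 12): total = 476.3
  Blue (3, 8): total = 377.5
  Green (13, 0): total = 591.2
  Amber (14, 2): total = 570.4
Minimum is at Blue with total 377.5 mi.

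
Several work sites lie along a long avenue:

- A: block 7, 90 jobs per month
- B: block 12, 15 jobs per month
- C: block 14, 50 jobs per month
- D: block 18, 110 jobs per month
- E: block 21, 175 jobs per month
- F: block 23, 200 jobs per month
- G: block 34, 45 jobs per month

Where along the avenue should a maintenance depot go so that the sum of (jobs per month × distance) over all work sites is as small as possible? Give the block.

x = 21

For a sum of weighted absolute distances on a line, the optimum is the weighted median (not the mean). Total weight W = 685; half-weight = 342.5.
Sort by position and accumulate weight:
  block 7 (A, w=90) → cum 90
  block 12 (B, w=15) → cum 105
  block 14 (C, w=50) → cum 155
  block 18 (D, w=110) → cum 265
  block 21 (E, w=175) → cum 440  ≥ 342.5 → median here
  block 23 (F, w=200) → cum 640
  block 34 (G, w=45) → cum 685
Optimal location: block 21.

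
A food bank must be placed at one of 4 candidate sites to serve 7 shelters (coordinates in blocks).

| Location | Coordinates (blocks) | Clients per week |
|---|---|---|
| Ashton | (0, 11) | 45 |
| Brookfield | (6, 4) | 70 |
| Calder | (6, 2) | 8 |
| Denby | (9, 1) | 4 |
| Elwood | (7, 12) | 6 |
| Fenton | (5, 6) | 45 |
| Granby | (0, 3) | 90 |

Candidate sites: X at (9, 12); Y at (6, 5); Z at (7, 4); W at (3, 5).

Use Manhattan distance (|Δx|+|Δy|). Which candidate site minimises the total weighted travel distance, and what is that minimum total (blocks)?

Total weighted distance at each candidate:
  X (9, 12): total = 3450
  Y (6, 5): total = 1520
  Z (7, 4): total = 1692
  W (3, 5): total = 1424
Minimum is at W with total 1424 blocks.

W, total 1424 blocks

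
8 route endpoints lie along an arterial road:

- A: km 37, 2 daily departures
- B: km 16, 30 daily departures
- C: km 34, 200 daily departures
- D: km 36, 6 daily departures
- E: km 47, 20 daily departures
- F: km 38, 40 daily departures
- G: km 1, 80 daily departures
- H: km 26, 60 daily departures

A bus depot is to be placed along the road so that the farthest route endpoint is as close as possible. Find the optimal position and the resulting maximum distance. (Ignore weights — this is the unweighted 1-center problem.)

The 1-center on a line is the midpoint of the two extreme points: leftmost at 1, rightmost at 47.
Optimal location = (1 + 47)/2 = 24; maximum distance = (47 − 1)/2 = 23.

location 24, max distance 23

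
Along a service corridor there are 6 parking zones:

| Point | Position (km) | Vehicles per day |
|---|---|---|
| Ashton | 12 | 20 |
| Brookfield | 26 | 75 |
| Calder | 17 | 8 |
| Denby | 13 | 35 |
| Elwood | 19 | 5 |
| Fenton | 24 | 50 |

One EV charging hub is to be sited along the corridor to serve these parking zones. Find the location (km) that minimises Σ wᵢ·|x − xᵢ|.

For a sum of weighted absolute distances on a line, the optimum is the weighted median (not the mean). Total weight W = 193; half-weight = 96.5.
Sort by position and accumulate weight:
  km 12 (Ashton, w=20) → cum 20
  km 13 (Denby, w=35) → cum 55
  km 17 (Calder, w=8) → cum 63
  km 19 (Elwood, w=5) → cum 68
  km 24 (Fenton, w=50) → cum 118  ≥ 96.5 → median here
  km 26 (Brookfield, w=75) → cum 193
Optimal location: km 24.

x = 24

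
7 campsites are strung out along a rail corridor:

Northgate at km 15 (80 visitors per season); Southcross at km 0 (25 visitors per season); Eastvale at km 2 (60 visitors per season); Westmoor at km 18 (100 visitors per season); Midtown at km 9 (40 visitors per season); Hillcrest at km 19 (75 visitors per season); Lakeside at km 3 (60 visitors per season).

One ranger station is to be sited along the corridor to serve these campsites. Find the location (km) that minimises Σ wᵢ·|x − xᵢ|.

For a sum of weighted absolute distances on a line, the optimum is the weighted median (not the mean). Total weight W = 440; half-weight = 220.
Sort by position and accumulate weight:
  km 0 (Southcross, w=25) → cum 25
  km 2 (Eastvale, w=60) → cum 85
  km 3 (Lakeside, w=60) → cum 145
  km 9 (Midtown, w=40) → cum 185
  km 15 (Northgate, w=80) → cum 265  ≥ 220 → median here
  km 18 (Westmoor, w=100) → cum 365
  km 19 (Hillcrest, w=75) → cum 440
Optimal location: km 15.

x = 15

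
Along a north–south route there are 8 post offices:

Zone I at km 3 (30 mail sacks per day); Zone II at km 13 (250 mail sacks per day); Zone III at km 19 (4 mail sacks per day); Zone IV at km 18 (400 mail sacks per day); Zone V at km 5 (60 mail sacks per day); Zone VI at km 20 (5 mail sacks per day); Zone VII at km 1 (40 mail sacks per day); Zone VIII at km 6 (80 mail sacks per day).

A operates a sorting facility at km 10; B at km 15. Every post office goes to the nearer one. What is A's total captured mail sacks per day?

The indifferent point is the midpoint (10+15)/2 = 12.5; post offices left of it (closer to A at 10) go to A, those right go to B.
  Zone VII at 1 (w=40) → A
  Zone I at 3 (w=30) → A
  Zone V at 5 (w=60) → A
  Zone VIII at 6 (w=80) → A
  Zone II at 13 (w=250) → B
  Zone IV at 18 (w=400) → B
  Zone III at 19 (w=4) → B
  Zone VI at 20 (w=5) → B
A captures 210; B captures 659.

210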